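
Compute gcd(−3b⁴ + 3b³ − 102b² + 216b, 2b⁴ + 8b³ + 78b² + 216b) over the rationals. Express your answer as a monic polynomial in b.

Euclidean algorithm in ℚ[b]:
  −3b⁴ + 3b³ − 102b² + 216b = (−3/2)(2b⁴ + 8b³ + 78b² + 216b) + (15b³ + 15b² + 540b)
  2b⁴ + 8b³ + 78b² + 216b = ((2/15)b + 2/5)(15b³ + 15b² + 540b) + (0)
Last nonzero remainder: 15b³ + 15b² + 540b. Dividing through by 15 gives the monic gcd b³ + b² + 36b.

b³ + b² + 36b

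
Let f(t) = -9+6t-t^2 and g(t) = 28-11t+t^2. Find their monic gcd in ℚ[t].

By polynomial division,
  -t^2+6t-9 = (-1)(t^2-11t+28) + (-5t+19)
  t^2-11t+28 = (-(1/5)t+36/25)(-5t+19) + (16/25)
  -5t+19 = (-(125/16)t+475/16)(16/25) + (0)
The last nonzero remainder is the constant 16/25, so the polynomials are coprime and gcd = 1.

1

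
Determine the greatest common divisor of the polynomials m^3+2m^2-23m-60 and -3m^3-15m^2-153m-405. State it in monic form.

Apply the Euclidean algorithm:
  m^3+2m^2-23m-60 = (-1/3)(-3m^3-15m^2-153m-405) + (-3m^2-74m-195)
  -3m^3-15m^2-153m-405 = (m-59/3)(-3m^2-74m-195) + (-(4240/3)m-4240)
  -3m^2-74m-195 = ((9/4240)m+39/848)(-(4240/3)m-4240) + (0)
Last nonzero remainder: -(4240/3)m-4240. Dividing through by -4240/3 gives the monic gcd m+3.

m+3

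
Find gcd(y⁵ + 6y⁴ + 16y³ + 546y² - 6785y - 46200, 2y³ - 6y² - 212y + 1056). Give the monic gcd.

y² + 3y - 88

By polynomial division,
  y⁵ + 6y⁴ + 16y³ + 546y² - 6785y - 46200 = ((1/2)y² + (9/2)y + 149/2)(2y³ - 6y² - 212y + 1056) + (1419y² + 4257y - 124872)
  2y³ - 6y² - 212y + 1056 = ((2/1419)y - 4/473)(1419y² + 4257y - 124872) + (0)
Last nonzero remainder: 1419y² + 4257y - 124872. Dividing through by 1419 gives the monic gcd y² + 3y - 88.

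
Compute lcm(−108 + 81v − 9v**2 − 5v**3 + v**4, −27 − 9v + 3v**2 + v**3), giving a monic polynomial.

−972 + 81v + 297v**2 − 18v**3 − 30v**4 + v**5 + v**6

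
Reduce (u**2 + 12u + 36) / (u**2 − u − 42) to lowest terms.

(u + 6)/(u − 7)

Euclidean algorithm in ℚ[u]:
  u**2 + 12u + 36 = (u**2 − u − 42) + (13u + 78)
  u**2 − u − 42 = ((1/13)u − 7/13)(13u + 78) + (0)
Last nonzero remainder: 13u + 78. Dividing through by 13 gives the monic gcd u + 6.
Cancel u + 6 from numerator and denominator to get the reduced form.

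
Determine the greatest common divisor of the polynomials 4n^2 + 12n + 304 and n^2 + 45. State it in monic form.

By polynomial division,
  4n^2 + 12n + 304 = (4)(n^2 + 45) + (12n + 124)
  n^2 + 45 = ((1/12)n − 31/36)(12n + 124) + (1366/9)
  12n + 124 = ((54/683)n + 558/683)(1366/9) + (0)
The last nonzero remainder is the constant 1366/9, so the polynomials are coprime and gcd = 1.

1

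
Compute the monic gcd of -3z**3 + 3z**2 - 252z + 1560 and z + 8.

1

Apply the Euclidean algorithm:
  -3z**3 + 3z**2 - 252z + 1560 = (-3z**2 + 27z - 468)(z + 8) + (5304)
  z + 8 = ((1/5304)z + 1/663)(5304) + (0)
The last nonzero remainder is the constant 5304, so the polynomials are coprime and gcd = 1.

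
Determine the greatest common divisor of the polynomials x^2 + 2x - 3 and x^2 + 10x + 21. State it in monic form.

Repeated division with remainder:
  x^2 + 2x - 3 = (x^2 + 10x + 21) + (-8x - 24)
  x^2 + 10x + 21 = (-(1/8)x - 7/8)(-8x - 24) + (0)
Last nonzero remainder: -8x - 24. Dividing through by -8 gives the monic gcd x + 3.

x + 3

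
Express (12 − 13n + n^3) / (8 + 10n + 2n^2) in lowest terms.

(3 − 4n + n^2)/(2 + 2n)

Euclidean algorithm in ℚ[n]:
  n^3 − 13n + 12 = ((1/2)n − 5/2)(2n^2 + 10n + 8) + (8n + 32)
  2n^2 + 10n + 8 = ((1/4)n + 1/4)(8n + 32) + (0)
Last nonzero remainder: 8n + 32. Dividing through by 8 gives the monic gcd n + 4.
Cancel n + 4 from numerator and denominator to get the reduced form.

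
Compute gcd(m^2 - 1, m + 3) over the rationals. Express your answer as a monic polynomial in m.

Apply the Euclidean algorithm:
  m^2 - 1 = (m - 3)(m + 3) + (8)
  m + 3 = ((1/8)m + 3/8)(8) + (0)
The last nonzero remainder is the constant 8, so the polynomials are coprime and gcd = 1.

1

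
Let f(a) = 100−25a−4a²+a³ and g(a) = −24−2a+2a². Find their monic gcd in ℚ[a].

Apply the Euclidean algorithm:
  a³−4a²−25a+100 = ((1/2)a−3/2)(2a²−2a−24) + (−16a+64)
  2a²−2a−24 = (−(1/8)a−3/8)(−16a+64) + (0)
Last nonzero remainder: −16a+64. Dividing through by −16 gives the monic gcd a−4.

−4+a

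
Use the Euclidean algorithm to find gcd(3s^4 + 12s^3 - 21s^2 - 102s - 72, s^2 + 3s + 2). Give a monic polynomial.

Apply the Euclidean algorithm:
  3s^4 + 12s^3 - 21s^2 - 102s - 72 = (3s^2 + 3s - 36)(s^2 + 3s + 2) + (0)
The last nonzero remainder s^2 + 3s + 2 is already monic.

s^2 + 3s + 2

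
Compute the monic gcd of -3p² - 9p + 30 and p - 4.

1

Repeated division with remainder:
  -3p² - 9p + 30 = (-3p - 21)(p - 4) + (-54)
  p - 4 = (-(1/54)p + 2/27)(-54) + (0)
The last nonzero remainder is the constant -54, so the polynomials are coprime and gcd = 1.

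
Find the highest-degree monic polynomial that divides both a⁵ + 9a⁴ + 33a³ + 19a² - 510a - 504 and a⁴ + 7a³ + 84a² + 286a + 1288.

a² + 5a + 28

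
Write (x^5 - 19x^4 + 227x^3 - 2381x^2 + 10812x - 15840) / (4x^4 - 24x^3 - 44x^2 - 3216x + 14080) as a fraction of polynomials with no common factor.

(x^3 - 4x^2 + 123x - 360)/(4x^2 + 36x + 320)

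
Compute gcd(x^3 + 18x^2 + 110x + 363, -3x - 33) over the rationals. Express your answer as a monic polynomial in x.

x + 11

Euclidean algorithm in ℚ[x]:
  x^3 + 18x^2 + 110x + 363 = (-(1/3)x^2 - (7/3)x - 11)(-3x - 33) + (0)
Last nonzero remainder: -3x - 33. Dividing through by -3 gives the monic gcd x + 11.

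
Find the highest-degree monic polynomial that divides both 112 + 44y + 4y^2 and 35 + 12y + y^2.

Apply the Euclidean algorithm:
  4y^2 + 44y + 112 = (4)(y^2 + 12y + 35) + (-4y - 28)
  y^2 + 12y + 35 = (-(1/4)y - 5/4)(-4y - 28) + (0)
Last nonzero remainder: -4y - 28. Dividing through by -4 gives the monic gcd y + 7.

7 + y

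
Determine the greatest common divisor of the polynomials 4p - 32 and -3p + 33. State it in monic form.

1

Euclidean algorithm in ℚ[p]:
  4p - 32 = (-4/3)(-3p + 33) + (12)
  -3p + 33 = (-(1/4)p + 11/4)(12) + (0)
The last nonzero remainder is the constant 12, so the polynomials are coprime and gcd = 1.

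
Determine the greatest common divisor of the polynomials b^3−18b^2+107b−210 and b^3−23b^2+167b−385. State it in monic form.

Apply the Euclidean algorithm:
  b^3−18b^2+107b−210 = (b^3−23b^2+167b−385) + (5b^2−60b+175)
  b^3−23b^2+167b−385 = ((1/5)b−11/5)(5b^2−60b+175) + (0)
Last nonzero remainder: 5b^2−60b+175. Dividing through by 5 gives the monic gcd b^2−12b+35.

b^2−12b+35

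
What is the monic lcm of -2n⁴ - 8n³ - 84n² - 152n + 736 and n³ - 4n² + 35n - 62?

n⁶ + 2n⁵ + 65n⁴ + 116n³ + 782n² + 3092n - 11408

Euclidean algorithm in ℚ[n]:
  -2n⁴ - 8n³ - 84n² - 152n + 736 = (-2n - 16)(n³ - 4n² + 35n - 62) + (-78n² + 284n - 256)
  n³ - 4n² + 35n - 62 = (-(1/78)n + 7/1521)(-78n² + 284n - 256) + ((46255/1521)n - 92510/1521)
  -78n² + 284n - 256 = (-(118638/46255)n + 194688/46255)((46255/1521)n - 92510/1521) + (0)
Last nonzero remainder: (46255/1521)n - 92510/1521. Dividing through by 46255/1521 gives the monic gcd n - 2.
Then lcm(f, g) = f·g / gcd(f, g); expanding and making the result monic gives the answer.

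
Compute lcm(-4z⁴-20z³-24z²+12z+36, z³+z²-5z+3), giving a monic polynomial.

Apply the Euclidean algorithm:
  -4z⁴-20z³-24z²+12z+36 = (-4z-16)(z³+z²-5z+3) + (-28z²-56z+84)
  z³+z²-5z+3 = (-(1/28)z+1/28)(-28z²-56z+84) + (0)
Last nonzero remainder: -28z²-56z+84. Dividing through by -28 gives the monic gcd z²+2z-3.
Then lcm(f, g) = f·g / gcd(f, g); expanding and making the result monic gives the answer.

z⁵+4z⁴+z³-9z²-6z+9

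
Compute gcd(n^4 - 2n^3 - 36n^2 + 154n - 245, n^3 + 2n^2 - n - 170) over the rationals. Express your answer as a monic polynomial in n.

Euclidean algorithm in ℚ[n]:
  n^4 - 2n^3 - 36n^2 + 154n - 245 = (n - 4)(n^3 + 2n^2 - n - 170) + (-27n^2 + 320n - 925)
  n^3 + 2n^2 - n - 170 = (-(1/27)n - 374/729)(-27n^2 + 320n - 925) + ((93976/729)n - 469880/729)
  -27n^2 + 320n - 925 = (-(19683/93976)n + 134865/93976)((93976/729)n - 469880/729) + (0)
Last nonzero remainder: (93976/729)n - 469880/729. Dividing through by 93976/729 gives the monic gcd n - 5.

n - 5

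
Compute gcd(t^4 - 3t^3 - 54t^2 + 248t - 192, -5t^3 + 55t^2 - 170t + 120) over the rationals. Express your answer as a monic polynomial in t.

t^3 - 11t^2 + 34t - 24

By polynomial division,
  t^4 - 3t^3 - 54t^2 + 248t - 192 = (-(1/5)t - 8/5)(-5t^3 + 55t^2 - 170t + 120) + (0)
Last nonzero remainder: -5t^3 + 55t^2 - 170t + 120. Dividing through by -5 gives the monic gcd t^3 - 11t^2 + 34t - 24.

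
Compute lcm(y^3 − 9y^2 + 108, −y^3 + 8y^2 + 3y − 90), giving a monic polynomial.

Repeated division with remainder:
  y^3 − 9y^2 + 108 = (−1)(−y^3 + 8y^2 + 3y − 90) + (−y^2 + 3y + 18)
  −y^3 + 8y^2 + 3y − 90 = (y − 5)(−y^2 + 3y + 18) + (0)
Last nonzero remainder: −y^2 + 3y + 18. Dividing through by −1 gives the monic gcd y^2 − 3y − 18.
Then lcm(f, g) = f·g / gcd(f, g); expanding and making the result monic gives the answer.

y^4 − 14y^3 + 45y^2 + 108y − 540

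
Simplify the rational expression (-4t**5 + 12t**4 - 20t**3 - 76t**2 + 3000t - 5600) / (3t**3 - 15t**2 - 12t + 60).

(-4t**3 - 16t**2 - 92t - 560)/(3t + 6)

Repeated division with remainder:
  -4t**5 + 12t**4 - 20t**3 - 76t**2 + 3000t - 5600 = (-(4/3)t**2 - (8/3)t - 76/3)(3t**3 - 15t**2 - 12t + 60) + (-408t**2 + 2856t - 4080)
  3t**3 - 15t**2 - 12t + 60 = (-(1/136)t - 1/68)(-408t**2 + 2856t - 4080) + (0)
Last nonzero remainder: -408t**2 + 2856t - 4080. Dividing through by -408 gives the monic gcd t**2 - 7t + 10.
Cancel t**2 - 7t + 10 from numerator and denominator to get the reduced form.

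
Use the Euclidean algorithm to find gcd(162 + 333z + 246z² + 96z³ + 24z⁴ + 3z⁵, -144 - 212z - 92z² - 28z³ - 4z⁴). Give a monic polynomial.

By polynomial division,
  3z⁵ + 24z⁴ + 96z³ + 246z² + 333z + 162 = (-(3/4)z - 3/4)(-4z⁴ - 28z³ - 92z² - 212z - 144) + (6z³ + 18z² + 66z + 54)
  -4z⁴ - 28z³ - 92z² - 212z - 144 = (-(2/3)z - 8/3)(6z³ + 18z² + 66z + 54) + (0)
Last nonzero remainder: 6z³ + 18z² + 66z + 54. Dividing through by 6 gives the monic gcd z³ + 3z² + 11z + 9.

9 + 11z + 3z² + z³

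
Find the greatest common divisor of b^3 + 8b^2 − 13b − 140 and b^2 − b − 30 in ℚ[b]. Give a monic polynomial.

b + 5

Euclidean algorithm in ℚ[b]:
  b^3 + 8b^2 − 13b − 140 = (b + 9)(b^2 − b − 30) + (26b + 130)
  b^2 − b − 30 = ((1/26)b − 3/13)(26b + 130) + (0)
Last nonzero remainder: 26b + 130. Dividing through by 26 gives the monic gcd b + 5.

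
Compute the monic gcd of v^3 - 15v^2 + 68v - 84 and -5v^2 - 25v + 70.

Euclidean algorithm in ℚ[v]:
  v^3 - 15v^2 + 68v - 84 = (-(1/5)v + 4)(-5v^2 - 25v + 70) + (182v - 364)
  -5v^2 - 25v + 70 = (-(5/182)v - 5/26)(182v - 364) + (0)
Last nonzero remainder: 182v - 364. Dividing through by 182 gives the monic gcd v - 2.

v - 2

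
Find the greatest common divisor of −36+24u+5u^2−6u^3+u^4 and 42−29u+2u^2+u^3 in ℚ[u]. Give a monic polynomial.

By polynomial division,
  u^4−6u^3+5u^2+24u−36 = (u−8)(u^3+2u^2−29u+42) + (50u^2−250u+300)
  u^3+2u^2−29u+42 = ((1/50)u+7/50)(50u^2−250u+300) + (0)
Last nonzero remainder: 50u^2−250u+300. Dividing through by 50 gives the monic gcd u^2−5u+6.

6−5u+u^2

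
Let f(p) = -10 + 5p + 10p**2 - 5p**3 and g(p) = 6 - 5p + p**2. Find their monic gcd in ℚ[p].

-2 + p

By polynomial division,
  -5p**3 + 10p**2 + 5p - 10 = (-5p - 15)(p**2 - 5p + 6) + (-40p + 80)
  p**2 - 5p + 6 = (-(1/40)p + 3/40)(-40p + 80) + (0)
Last nonzero remainder: -40p + 80. Dividing through by -40 gives the monic gcd p - 2.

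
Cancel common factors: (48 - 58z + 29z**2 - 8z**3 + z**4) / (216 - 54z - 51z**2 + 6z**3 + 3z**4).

(8 - 3z + z**2)/(36 + 21z + 3z**2)

Euclidean algorithm in ℚ[z]:
  z**4 - 8z**3 + 29z**2 - 58z + 48 = (1/3)(3z**4 + 6z**3 - 51z**2 - 54z + 216) + (-10z**3 + 46z**2 - 40z - 24)
  3z**4 + 6z**3 - 51z**2 - 54z + 216 = (-(3/10)z - 99/50)(-10z**3 + 46z**2 - 40z - 24) + ((702/25)z**2 - (702/5)z + 4212/25)
  -10z**3 + 46z**2 - 40z - 24 = (-(125/351)z - 50/351)((702/25)z**2 - (702/5)z + 4212/25) + (0)
Last nonzero remainder: (702/25)z**2 - (702/5)z + 4212/25. Dividing through by 702/25 gives the monic gcd z**2 - 5z + 6.
Cancel z**2 - 5z + 6 from numerator and denominator to get the reduced form.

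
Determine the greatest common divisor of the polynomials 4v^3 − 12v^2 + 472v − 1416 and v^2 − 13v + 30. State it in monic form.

v − 3

Apply the Euclidean algorithm:
  4v^3 − 12v^2 + 472v − 1416 = (4v + 40)(v^2 − 13v + 30) + (872v − 2616)
  v^2 − 13v + 30 = ((1/872)v − 5/436)(872v − 2616) + (0)
Last nonzero remainder: 872v − 2616. Dividing through by 872 gives the monic gcd v − 3.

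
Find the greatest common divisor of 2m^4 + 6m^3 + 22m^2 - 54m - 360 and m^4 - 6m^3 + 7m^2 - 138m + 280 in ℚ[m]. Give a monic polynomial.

m^2 + 3m + 20

Apply the Euclidean algorithm:
  2m^4 + 6m^3 + 22m^2 - 54m - 360 = (2)(m^4 - 6m^3 + 7m^2 - 138m + 280) + (18m^3 + 8m^2 + 222m - 920)
  m^4 - 6m^3 + 7m^2 - 138m + 280 = ((1/18)m - 29/81)(18m^3 + 8m^2 + 222m - 920) + (-(200/81)m^2 - (200/27)m - 4000/81)
  18m^3 + 8m^2 + 222m - 920 = (-(729/100)m + 1863/100)(-(200/81)m^2 - (200/27)m - 4000/81) + (0)
Last nonzero remainder: -(200/81)m^2 - (200/27)m - 4000/81. Dividing through by -200/81 gives the monic gcd m^2 + 3m + 20.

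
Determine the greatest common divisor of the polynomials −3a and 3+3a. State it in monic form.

By polynomial division,
  −3a = (−1)(3a+3) + (3)
  3a+3 = (a+1)(3) + (0)
The last nonzero remainder is the constant 3, so the polynomials are coprime and gcd = 1.

1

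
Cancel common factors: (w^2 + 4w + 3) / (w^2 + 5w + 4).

(w + 3)/(w + 4)

Euclidean algorithm in ℚ[w]:
  w^2 + 4w + 3 = (w^2 + 5w + 4) + (−w − 1)
  w^2 + 5w + 4 = (−w − 4)(−w − 1) + (0)
Last nonzero remainder: −w − 1. Dividing through by −1 gives the monic gcd w + 1.
Cancel w + 1 from numerator and denominator to get the reduced form.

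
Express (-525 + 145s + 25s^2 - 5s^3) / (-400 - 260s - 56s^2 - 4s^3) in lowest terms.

Repeated division with remainder:
  -5s^3 + 25s^2 + 145s - 525 = (5/4)(-4s^3 - 56s^2 - 260s - 400) + (95s^2 + 470s - 25)
  -4s^3 - 56s^2 - 260s - 400 = (-(4/95)s - 688/1805)(95s^2 + 470s - 25) + (-(29568/361)s - 147840/361)
  95s^2 + 470s - 25 = (-(34295/29568)s + 1805/29568)(-(29568/361)s - 147840/361) + (0)
Last nonzero remainder: -(29568/361)s - 147840/361. Dividing through by -29568/361 gives the monic gcd s + 5.
Cancel s + 5 from numerator and denominator to get the reduced form.

(105 - 50s + 5s^2)/(80 + 36s + 4s^2)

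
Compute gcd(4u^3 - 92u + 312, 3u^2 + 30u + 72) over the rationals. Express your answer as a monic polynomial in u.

Repeated division with remainder:
  4u^3 - 92u + 312 = ((4/3)u - 40/3)(3u^2 + 30u + 72) + (212u + 1272)
  3u^2 + 30u + 72 = ((3/212)u + 3/53)(212u + 1272) + (0)
Last nonzero remainder: 212u + 1272. Dividing through by 212 gives the monic gcd u + 6.

u + 6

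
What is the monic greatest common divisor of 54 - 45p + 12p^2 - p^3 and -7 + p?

Repeated division with remainder:
  -p^3 + 12p^2 - 45p + 54 = (-p^2 + 5p - 10)(p - 7) + (-16)
  p - 7 = (-(1/16)p + 7/16)(-16) + (0)
The last nonzero remainder is the constant -16, so the polynomials are coprime and gcd = 1.

1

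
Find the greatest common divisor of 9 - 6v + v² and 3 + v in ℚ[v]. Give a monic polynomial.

1

Repeated division with remainder:
  v² - 6v + 9 = (v - 9)(v + 3) + (36)
  v + 3 = ((1/36)v + 1/12)(36) + (0)
The last nonzero remainder is the constant 36, so the polynomials are coprime and gcd = 1.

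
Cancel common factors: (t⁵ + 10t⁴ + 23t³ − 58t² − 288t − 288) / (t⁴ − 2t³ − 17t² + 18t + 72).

(t² + 8t + 16)/(t − 4)

Apply the Euclidean algorithm:
  t⁵ + 10t⁴ + 23t³ − 58t² − 288t − 288 = (t + 12)(t⁴ − 2t³ − 17t² + 18t + 72) + (64t³ + 128t² − 576t − 1152)
  t⁴ − 2t³ − 17t² + 18t + 72 = ((1/64)t − 1/16)(64t³ + 128t² − 576t − 1152) + (0)
Last nonzero remainder: 64t³ + 128t² − 576t − 1152. Dividing through by 64 gives the monic gcd t³ + 2t² − 9t − 18.
Cancel t³ + 2t² − 9t − 18 from numerator and denominator to get the reduced form.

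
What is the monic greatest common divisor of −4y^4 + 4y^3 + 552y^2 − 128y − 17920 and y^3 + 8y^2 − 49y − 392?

Apply the Euclidean algorithm:
  −4y^4 + 4y^3 + 552y^2 − 128y − 17920 = (−4y + 36)(y^3 + 8y^2 − 49y − 392) + (68y^2 + 68y − 3808)
  y^3 + 8y^2 − 49y − 392 = ((1/68)y + 7/68)(68y^2 + 68y − 3808) + (0)
Last nonzero remainder: 68y^2 + 68y − 3808. Dividing through by 68 gives the monic gcd y^2 + y − 56.

y^2 + y − 56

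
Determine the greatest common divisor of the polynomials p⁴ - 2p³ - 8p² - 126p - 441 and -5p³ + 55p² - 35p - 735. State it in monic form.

p² - 4p - 21

By polynomial division,
  p⁴ - 2p³ - 8p² - 126p - 441 = (-(1/5)p - 9/5)(-5p³ + 55p² - 35p - 735) + (84p² - 336p - 1764)
  -5p³ + 55p² - 35p - 735 = (-(5/84)p + 5/12)(84p² - 336p - 1764) + (0)
Last nonzero remainder: 84p² - 336p - 1764. Dividing through by 84 gives the monic gcd p² - 4p - 21.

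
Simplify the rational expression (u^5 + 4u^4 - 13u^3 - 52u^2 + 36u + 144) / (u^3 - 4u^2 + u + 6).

(u^3 + 9u^2 + 26u + 24)/(u + 1)

Euclidean algorithm in ℚ[u]:
  u^5 + 4u^4 - 13u^3 - 52u^2 + 36u + 144 = (u^2 + 8u + 18)(u^3 - 4u^2 + u + 6) + (6u^2 - 30u + 36)
  u^3 - 4u^2 + u + 6 = ((1/6)u + 1/6)(6u^2 - 30u + 36) + (0)
Last nonzero remainder: 6u^2 - 30u + 36. Dividing through by 6 gives the monic gcd u^2 - 5u + 6.
Cancel u^2 - 5u + 6 from numerator and denominator to get the reduced form.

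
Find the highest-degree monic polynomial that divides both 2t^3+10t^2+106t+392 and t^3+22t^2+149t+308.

t+4

By polynomial division,
  2t^3+10t^2+106t+392 = (2)(t^3+22t^2+149t+308) + (-34t^2-192t-224)
  t^3+22t^2+149t+308 = (-(1/34)t-139/289)(-34t^2-192t-224) + ((14469/289)t+57876/289)
  -34t^2-192t-224 = (-(9826/14469)t-2312/2067)((14469/289)t+57876/289) + (0)
Last nonzero remainder: (14469/289)t+57876/289. Dividing through by 14469/289 gives the monic gcd t+4.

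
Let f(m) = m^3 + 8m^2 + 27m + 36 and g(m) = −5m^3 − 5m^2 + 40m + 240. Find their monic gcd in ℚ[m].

m^2 + 5m + 12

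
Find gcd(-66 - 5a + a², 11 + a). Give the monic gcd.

1

Euclidean algorithm in ℚ[a]:
  a² - 5a - 66 = (a - 16)(a + 11) + (110)
  a + 11 = ((1/110)a + 1/10)(110) + (0)
The last nonzero remainder is the constant 110, so the polynomials are coprime and gcd = 1.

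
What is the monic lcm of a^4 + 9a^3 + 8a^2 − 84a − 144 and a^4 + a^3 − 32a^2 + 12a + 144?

a^5 + 5a^4 − 28a^3 − 116a^2 + 192a + 576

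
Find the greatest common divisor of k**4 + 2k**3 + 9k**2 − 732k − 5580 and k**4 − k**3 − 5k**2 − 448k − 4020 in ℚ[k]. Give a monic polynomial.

k**2 − 4k − 60

Repeated division with remainder:
  k**4 + 2k**3 + 9k**2 − 732k − 5580 = (k**4 − k**3 − 5k**2 − 448k − 4020) + (3k**3 + 14k**2 − 284k − 1560)
  k**4 − k**3 − 5k**2 − 448k − 4020 = ((1/3)k − 17/9)(3k**3 + 14k**2 − 284k − 1560) + ((1045/9)k**2 − (4180/9)k − 20900/3)
  3k**3 + 14k**2 − 284k − 1560 = ((27/1045)k + 234/1045)((1045/9)k**2 − (4180/9)k − 20900/3) + (0)
Last nonzero remainder: (1045/9)k**2 − (4180/9)k − 20900/3. Dividing through by 1045/9 gives the monic gcd k**2 − 4k − 60.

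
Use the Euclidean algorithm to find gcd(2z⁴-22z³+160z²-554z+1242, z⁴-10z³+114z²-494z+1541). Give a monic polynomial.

By polynomial division,
  2z⁴-22z³+160z²-554z+1242 = (2)(z⁴-10z³+114z²-494z+1541) + (-2z³-68z²+434z-1840)
  z⁴-10z³+114z²-494z+1541 = (-(1/2)z+22)(-2z³-68z²+434z-1840) + (1827z²-10962z+42021)
  -2z³-68z²+434z-1840 = (-(2/1827)z-80/1827)(1827z²-10962z+42021) + (0)
Last nonzero remainder: 1827z²-10962z+42021. Dividing through by 1827 gives the monic gcd z²-6z+23.

z²-6z+23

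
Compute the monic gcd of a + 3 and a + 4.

1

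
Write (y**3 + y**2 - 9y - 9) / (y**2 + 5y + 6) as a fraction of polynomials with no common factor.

By polynomial division,
  y**3 + y**2 - 9y - 9 = (y - 4)(y**2 + 5y + 6) + (5y + 15)
  y**2 + 5y + 6 = ((1/5)y + 2/5)(5y + 15) + (0)
Last nonzero remainder: 5y + 15. Dividing through by 5 gives the monic gcd y + 3.
Cancel y + 3 from numerator and denominator to get the reduced form.

(y**2 - 2y - 3)/(y + 2)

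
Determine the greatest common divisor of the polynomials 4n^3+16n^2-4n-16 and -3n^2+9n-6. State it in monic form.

By polynomial division,
  4n^3+16n^2-4n-16 = (-(4/3)n-28/3)(-3n^2+9n-6) + (72n-72)
  -3n^2+9n-6 = (-(1/24)n+1/12)(72n-72) + (0)
Last nonzero remainder: 72n-72. Dividing through by 72 gives the monic gcd n-1.

n-1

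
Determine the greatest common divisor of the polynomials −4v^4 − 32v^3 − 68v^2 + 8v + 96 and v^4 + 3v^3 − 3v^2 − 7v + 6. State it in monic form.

v^3 + 4v^2 + v − 6

Apply the Euclidean algorithm:
  −4v^4 − 32v^3 − 68v^2 + 8v + 96 = (−4)(v^4 + 3v^3 − 3v^2 − 7v + 6) + (−20v^3 − 80v^2 − 20v + 120)
  v^4 + 3v^3 − 3v^2 − 7v + 6 = (−(1/20)v + 1/20)(−20v^3 − 80v^2 − 20v + 120) + (0)
Last nonzero remainder: −20v^3 − 80v^2 − 20v + 120. Dividing through by −20 gives the monic gcd v^3 + 4v^2 + v − 6.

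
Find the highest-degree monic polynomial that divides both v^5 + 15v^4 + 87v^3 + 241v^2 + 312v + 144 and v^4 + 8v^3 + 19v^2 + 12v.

Apply the Euclidean algorithm:
  v^5 + 15v^4 + 87v^3 + 241v^2 + 312v + 144 = (v + 7)(v^4 + 8v^3 + 19v^2 + 12v) + (12v^3 + 96v^2 + 228v + 144)
  v^4 + 8v^3 + 19v^2 + 12v = ((1/12)v)(12v^3 + 96v^2 + 228v + 144) + (0)
Last nonzero remainder: 12v^3 + 96v^2 + 228v + 144. Dividing through by 12 gives the monic gcd v^3 + 8v^2 + 19v + 12.

v^3 + 8v^2 + 19v + 12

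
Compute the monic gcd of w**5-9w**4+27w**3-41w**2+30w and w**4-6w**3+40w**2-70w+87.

By polynomial division,
  w**5-9w**4+27w**3-41w**2+30w = (w-3)(w**4-6w**3+40w**2-70w+87) + (-31w**3+149w**2-267w+261)
  w**4-6w**3+40w**2-70w+87 = (-(1/31)w+37/961)(-31w**3+149w**2-267w+261) + ((24650/961)w**2-(49300/961)w+73950/961)
  -31w**3+149w**2-267w+261 = (-(29791/24650)w+2883/850)((24650/961)w**2-(49300/961)w+73950/961) + (0)
Last nonzero remainder: (24650/961)w**2-(49300/961)w+73950/961. Dividing through by 24650/961 gives the monic gcd w**2-2w+3.

w**2-2w+3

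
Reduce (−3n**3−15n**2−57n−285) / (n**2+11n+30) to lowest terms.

(−3n**2−57)/(n+6)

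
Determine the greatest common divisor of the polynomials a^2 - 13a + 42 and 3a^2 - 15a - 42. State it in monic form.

By polynomial division,
  a^2 - 13a + 42 = (1/3)(3a^2 - 15a - 42) + (-8a + 56)
  3a^2 - 15a - 42 = (-(3/8)a - 3/4)(-8a + 56) + (0)
Last nonzero remainder: -8a + 56. Dividing through by -8 gives the monic gcd a - 7.

a - 7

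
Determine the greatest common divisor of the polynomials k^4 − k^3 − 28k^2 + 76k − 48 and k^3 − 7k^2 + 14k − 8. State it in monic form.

k^3 − 7k^2 + 14k − 8

Apply the Euclidean algorithm:
  k^4 − k^3 − 28k^2 + 76k − 48 = (k + 6)(k^3 − 7k^2 + 14k − 8) + (0)
The last nonzero remainder k^3 − 7k^2 + 14k − 8 is already monic.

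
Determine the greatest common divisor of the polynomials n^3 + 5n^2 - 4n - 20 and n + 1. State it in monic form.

1

Apply the Euclidean algorithm:
  n^3 + 5n^2 - 4n - 20 = (n^2 + 4n - 8)(n + 1) + (-12)
  n + 1 = (-(1/12)n - 1/12)(-12) + (0)
The last nonzero remainder is the constant -12, so the polynomials are coprime and gcd = 1.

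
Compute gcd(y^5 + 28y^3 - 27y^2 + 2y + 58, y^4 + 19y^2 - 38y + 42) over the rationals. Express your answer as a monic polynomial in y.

Euclidean algorithm in ℚ[y]:
  y^5 + 28y^3 - 27y^2 + 2y + 58 = (y)(y^4 + 19y^2 - 38y + 42) + (9y^3 + 11y^2 - 40y + 58)
  y^4 + 19y^2 - 38y + 42 = ((1/9)y - 11/81)(9y^3 + 11y^2 - 40y + 58) + ((2020/81)y^2 - (4040/81)y + 4040/81)
  9y^3 + 11y^2 - 40y + 58 = ((729/2020)y + 2349/2020)((2020/81)y^2 - (4040/81)y + 4040/81) + (0)
Last nonzero remainder: (2020/81)y^2 - (4040/81)y + 4040/81. Dividing through by 2020/81 gives the monic gcd y^2 - 2y + 2.

y^2 - 2y + 2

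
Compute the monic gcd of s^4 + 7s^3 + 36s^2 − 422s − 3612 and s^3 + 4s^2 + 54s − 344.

Apply the Euclidean algorithm:
  s^4 + 7s^3 + 36s^2 − 422s − 3612 = (s + 3)(s^3 + 4s^2 + 54s − 344) + (−30s^2 − 240s − 2580)
  s^3 + 4s^2 + 54s − 344 = (−(1/30)s + 2/15)(−30s^2 − 240s − 2580) + (0)
Last nonzero remainder: −30s^2 − 240s − 2580. Dividing through by −30 gives the monic gcd s^2 + 8s + 86.

s^2 + 8s + 86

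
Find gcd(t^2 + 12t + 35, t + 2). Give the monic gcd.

1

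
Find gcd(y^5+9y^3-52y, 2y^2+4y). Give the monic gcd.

Euclidean algorithm in ℚ[y]:
  y^5+9y^3-52y = ((1/2)y^3-y^2+(13/2)y-13)(2y^2+4y) + (0)
Last nonzero remainder: 2y^2+4y. Dividing through by 2 gives the monic gcd y^2+2y.

y^2+2y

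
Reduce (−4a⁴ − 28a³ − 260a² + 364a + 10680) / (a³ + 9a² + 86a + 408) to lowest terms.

Euclidean algorithm in ℚ[a]:
  −4a⁴ − 28a³ − 260a² + 364a + 10680 = (−4a + 8)(a³ + 9a² + 86a + 408) + (12a² + 1308a + 7416)
  a³ + 9a² + 86a + 408 = ((1/12)a − 25/3)(12a² + 1308a + 7416) + (10368a + 62208)
  12a² + 1308a + 7416 = ((1/864)a + 103/864)(10368a + 62208) + (0)
Last nonzero remainder: 10368a + 62208. Dividing through by 10368 gives the monic gcd a + 6.
Cancel a + 6 from numerator and denominator to get the reduced form.

(−4a³ − 4a² − 236a + 1780)/(a² + 3a + 68)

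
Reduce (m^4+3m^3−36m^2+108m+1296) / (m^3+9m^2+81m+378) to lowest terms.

Euclidean algorithm in ℚ[m]:
  m^4+3m^3−36m^2+108m+1296 = (m−6)(m^3+9m^2+81m+378) + (−63m^2+216m+3564)
  m^3+9m^2+81m+378 = (−(1/63)m−29/147)(−63m^2+216m+3564) + ((8829/49)m+52974/49)
  −63m^2+216m+3564 = (−(343/981)m+1078/327)((8829/49)m+52974/49) + (0)
Last nonzero remainder: (8829/49)m+52974/49. Dividing through by 8829/49 gives the monic gcd m+6.
Cancel m+6 from numerator and denominator to get the reduced form.

(m^3−3m^2−18m+216)/(m^2+3m+63)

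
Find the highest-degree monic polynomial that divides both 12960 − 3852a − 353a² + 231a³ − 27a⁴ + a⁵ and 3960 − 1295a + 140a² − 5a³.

72 − 17a + a²

By polynomial division,
  a⁵ − 27a⁴ + 231a³ − 353a² − 3852a + 12960 = (−(1/5)a² − (1/5)a)(−5a³ + 140a² − 1295a + 3960) + (180a² − 3060a + 12960)
  −5a³ + 140a² − 1295a + 3960 = (−(1/36)a + 11/36)(180a² − 3060a + 12960) + (0)
Last nonzero remainder: 180a² − 3060a + 12960. Dividing through by 180 gives the monic gcd a² − 17a + 72.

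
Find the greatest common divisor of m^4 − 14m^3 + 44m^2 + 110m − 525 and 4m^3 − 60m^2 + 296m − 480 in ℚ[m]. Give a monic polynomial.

m − 5

Repeated division with remainder:
  m^4 − 14m^3 + 44m^2 + 110m − 525 = ((1/4)m + 1/4)(4m^3 − 60m^2 + 296m − 480) + (−15m^2 + 156m − 405)
  4m^3 − 60m^2 + 296m − 480 = (−(4/15)m + 92/75)(−15m^2 + 156m − 405) + (−(84/25)m + 84/5)
  −15m^2 + 156m − 405 = ((125/28)m − 675/28)(−(84/25)m + 84/5) + (0)
Last nonzero remainder: −(84/25)m + 84/5. Dividing through by −84/25 gives the monic gcd m − 5.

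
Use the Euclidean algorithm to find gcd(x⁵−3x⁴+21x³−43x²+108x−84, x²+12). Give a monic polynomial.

By polynomial division,
  x⁵−3x⁴+21x³−43x²+108x−84 = (x³−3x²+9x−7)(x²+12) + (0)
The last nonzero remainder x²+12 is already monic.

x²+12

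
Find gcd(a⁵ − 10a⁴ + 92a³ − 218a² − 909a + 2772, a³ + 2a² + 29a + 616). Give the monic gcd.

a² − 6a + 77

By polynomial division,
  a⁵ − 10a⁴ + 92a³ − 218a² − 909a + 2772 = (a² − 12a + 87)(a³ + 2a² + 29a + 616) + (−660a² + 3960a − 50820)
  a³ + 2a² + 29a + 616 = (−(1/660)a − 2/165)(−660a² + 3960a − 50820) + (0)
Last nonzero remainder: −660a² + 3960a − 50820. Dividing through by −660 gives the monic gcd a² − 6a + 77.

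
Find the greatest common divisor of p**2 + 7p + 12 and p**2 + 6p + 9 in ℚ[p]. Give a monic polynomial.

p + 3

Apply the Euclidean algorithm:
  p**2 + 7p + 12 = (p**2 + 6p + 9) + (p + 3)
  p**2 + 6p + 9 = (p + 3)(p + 3) + (0)
The last nonzero remainder p + 3 is already monic.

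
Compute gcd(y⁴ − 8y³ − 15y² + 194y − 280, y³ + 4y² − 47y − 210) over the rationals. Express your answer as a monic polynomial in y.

y² − 2y − 35

Euclidean algorithm in ℚ[y]:
  y⁴ − 8y³ − 15y² + 194y − 280 = (y − 12)(y³ + 4y² − 47y − 210) + (80y² − 160y − 2800)
  y³ + 4y² − 47y − 210 = ((1/80)y + 3/40)(80y² − 160y − 2800) + (0)
Last nonzero remainder: 80y² − 160y − 2800. Dividing through by 80 gives the monic gcd y² − 2y − 35.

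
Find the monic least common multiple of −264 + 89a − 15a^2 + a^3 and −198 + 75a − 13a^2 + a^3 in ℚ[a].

1584 − 798a + 179a^2 − 21a^3 + a^4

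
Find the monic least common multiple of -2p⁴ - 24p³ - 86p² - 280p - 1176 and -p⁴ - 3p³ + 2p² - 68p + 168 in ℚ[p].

p⁵ + 10p⁴ + 19p³ + 54p² + 308p - 1176

Apply the Euclidean algorithm:
  -2p⁴ - 24p³ - 86p² - 280p - 1176 = (2)(-p⁴ - 3p³ + 2p² - 68p + 168) + (-18p³ - 90p² - 144p - 1512)
  -p⁴ - 3p³ + 2p² - 68p + 168 = ((1/18)p - 1/9)(-18p³ - 90p² - 144p - 1512) + (0)
Last nonzero remainder: -18p³ - 90p² - 144p - 1512. Dividing through by -18 gives the monic gcd p³ + 5p² + 8p + 84.
Then lcm(f, g) = f·g / gcd(f, g); expanding and making the result monic gives the answer.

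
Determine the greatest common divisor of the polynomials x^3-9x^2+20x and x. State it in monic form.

x

By polynomial division,
  x^3-9x^2+20x = (x^2-9x+20)(x) + (0)
The last nonzero remainder x is already monic.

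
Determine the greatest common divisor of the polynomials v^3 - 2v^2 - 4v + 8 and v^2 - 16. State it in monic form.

1

Repeated division with remainder:
  v^3 - 2v^2 - 4v + 8 = (v - 2)(v^2 - 16) + (12v - 24)
  v^2 - 16 = ((1/12)v + 1/6)(12v - 24) + (-12)
  12v - 24 = (-v + 2)(-12) + (0)
The last nonzero remainder is the constant -12, so the polynomials are coprime and gcd = 1.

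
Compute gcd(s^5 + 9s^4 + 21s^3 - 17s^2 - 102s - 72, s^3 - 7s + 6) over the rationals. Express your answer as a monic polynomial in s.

Apply the Euclidean algorithm:
  s^5 + 9s^4 + 21s^3 - 17s^2 - 102s - 72 = (s^2 + 9s + 28)(s^3 - 7s + 6) + (40s^2 + 40s - 240)
  s^3 - 7s + 6 = ((1/40)s - 1/40)(40s^2 + 40s - 240) + (0)
Last nonzero remainder: 40s^2 + 40s - 240. Dividing through by 40 gives the monic gcd s^2 + s - 6.

s^2 + s - 6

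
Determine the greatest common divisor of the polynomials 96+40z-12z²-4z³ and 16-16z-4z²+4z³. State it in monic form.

Apply the Euclidean algorithm:
  -4z³-12z²+40z+96 = (-1)(4z³-4z²-16z+16) + (-16z²+24z+112)
  4z³-4z²-16z+16 = (-(1/4)z-1/8)(-16z²+24z+112) + (15z+30)
  -16z²+24z+112 = (-(16/15)z+56/15)(15z+30) + (0)
Last nonzero remainder: 15z+30. Dividing through by 15 gives the monic gcd z+2.

2+z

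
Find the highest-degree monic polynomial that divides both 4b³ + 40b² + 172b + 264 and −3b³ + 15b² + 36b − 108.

Repeated division with remainder:
  4b³ + 40b² + 172b + 264 = (−4/3)(−3b³ + 15b² + 36b − 108) + (60b² + 220b + 120)
  −3b³ + 15b² + 36b − 108 = (−(1/20)b + 13/30)(60b² + 220b + 120) + (−(160/3)b − 160)
  60b² + 220b + 120 = (−(9/8)b − 3/4)(−(160/3)b − 160) + (0)
Last nonzero remainder: −(160/3)b − 160. Dividing through by −160/3 gives the monic gcd b + 3.

b + 3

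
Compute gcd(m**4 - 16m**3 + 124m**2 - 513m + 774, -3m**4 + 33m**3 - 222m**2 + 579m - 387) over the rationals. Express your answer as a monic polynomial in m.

By polynomial division,
  m**4 - 16m**3 + 124m**2 - 513m + 774 = (-1/3)(-3m**4 + 33m**3 - 222m**2 + 579m - 387) + (-5m**3 + 50m**2 - 320m + 645)
  -3m**4 + 33m**3 - 222m**2 + 579m - 387 = ((3/5)m - 3/5)(-5m**3 + 50m**2 - 320m + 645) + (0)
Last nonzero remainder: -5m**3 + 50m**2 - 320m + 645. Dividing through by -5 gives the monic gcd m**3 - 10m**2 + 64m - 129.

m**3 - 10m**2 + 64m - 129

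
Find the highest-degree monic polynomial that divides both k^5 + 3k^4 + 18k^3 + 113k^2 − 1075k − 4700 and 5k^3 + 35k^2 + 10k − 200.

k^2 + 9k + 20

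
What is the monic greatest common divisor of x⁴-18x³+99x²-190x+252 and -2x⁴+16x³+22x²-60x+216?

x³-11x²+22x-36

Apply the Euclidean algorithm:
  x⁴-18x³+99x²-190x+252 = (-1/2)(-2x⁴+16x³+22x²-60x+216) + (-10x³+110x²-220x+360)
  -2x⁴+16x³+22x²-60x+216 = ((1/5)x+3/5)(-10x³+110x²-220x+360) + (0)
Last nonzero remainder: -10x³+110x²-220x+360. Dividing through by -10 gives the monic gcd x³-11x²+22x-36.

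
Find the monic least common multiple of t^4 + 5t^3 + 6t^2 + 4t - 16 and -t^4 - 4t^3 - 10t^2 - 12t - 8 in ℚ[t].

Apply the Euclidean algorithm:
  t^4 + 5t^3 + 6t^2 + 4t - 16 = (-1)(-t^4 - 4t^3 - 10t^2 - 12t - 8) + (t^3 - 4t^2 - 8t - 24)
  -t^4 - 4t^3 - 10t^2 - 12t - 8 = (-t - 8)(t^3 - 4t^2 - 8t - 24) + (-50t^2 - 100t - 200)
  t^3 - 4t^2 - 8t - 24 = (-(1/50)t + 3/25)(-50t^2 - 100t - 200) + (0)
Last nonzero remainder: -50t^2 - 100t - 200. Dividing through by -50 gives the monic gcd t^2 + 2t + 4.
Then lcm(f, g) = f·g / gcd(f, g); expanding and making the result monic gives the answer.

t^6 + 7t^5 + 18t^4 + 26t^3 + 4t^2 - 24t - 32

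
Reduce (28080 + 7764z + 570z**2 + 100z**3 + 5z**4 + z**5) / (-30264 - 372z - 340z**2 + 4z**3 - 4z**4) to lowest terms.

Apply the Euclidean algorithm:
  z**5 + 5z**4 + 100z**3 + 570z**2 + 7764z + 28080 = (-(1/4)z - 3/2)(-4z**4 + 4z**3 - 340z**2 - 372z - 30264) + (21z**3 - 33z**2 - 360z - 17316)
  -4z**4 + 4z**3 - 340z**2 - 372z - 30264 = (-(4/21)z - 16/147)(21z**3 - 33z**2 - 360z - 17316) + (-(20196/49)z**2 - (181764/49)z - 1575288/49)
  21z**3 - 33z**2 - 360z - 17316 = (-(343/6732)z + 1813/3366)(-(20196/49)z**2 - (181764/49)z - 1575288/49) + (0)
Last nonzero remainder: -(20196/49)z**2 - (181764/49)z - 1575288/49. Dividing through by -20196/49 gives the monic gcd z**2 + 9z + 78.
Cancel z**2 + 9z + 78 from numerator and denominator to get the reduced form.

(-360 - 58z + 4z**2 - z**3)/(388 - 40z + 4z**2)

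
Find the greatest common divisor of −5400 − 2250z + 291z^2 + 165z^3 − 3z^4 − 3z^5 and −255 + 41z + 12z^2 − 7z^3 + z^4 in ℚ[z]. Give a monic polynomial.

−15 − 2z + z^2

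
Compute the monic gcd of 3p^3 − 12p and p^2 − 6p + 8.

p − 2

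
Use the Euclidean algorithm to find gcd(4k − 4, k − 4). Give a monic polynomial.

1

Apply the Euclidean algorithm:
  4k − 4 = (4)(k − 4) + (12)
  k − 4 = ((1/12)k − 1/3)(12) + (0)
The last nonzero remainder is the constant 12, so the polynomials are coprime and gcd = 1.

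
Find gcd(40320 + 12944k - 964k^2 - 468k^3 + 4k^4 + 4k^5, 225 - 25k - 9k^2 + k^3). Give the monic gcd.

-45 - 4k + k^2

Repeated division with remainder:
  4k^5 + 4k^4 - 468k^3 - 964k^2 + 12944k + 40320 = (4k^2 + 40k - 8)(k^3 - 9k^2 - 25k + 225) + (-936k^2 + 3744k + 42120)
  k^3 - 9k^2 - 25k + 225 = (-(1/936)k + 5/936)(-936k^2 + 3744k + 42120) + (0)
Last nonzero remainder: -936k^2 + 3744k + 42120. Dividing through by -936 gives the monic gcd k^2 - 4k - 45.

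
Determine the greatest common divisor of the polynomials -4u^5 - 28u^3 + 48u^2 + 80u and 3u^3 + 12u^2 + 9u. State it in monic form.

u^2 + u

Apply the Euclidean algorithm:
  -4u^5 - 28u^3 + 48u^2 + 80u = (-(4/3)u^2 + (16/3)u - 80/3)(3u^3 + 12u^2 + 9u) + (320u^2 + 320u)
  3u^3 + 12u^2 + 9u = ((3/320)u + 9/320)(320u^2 + 320u) + (0)
Last nonzero remainder: 320u^2 + 320u. Dividing through by 320 gives the monic gcd u^2 + u.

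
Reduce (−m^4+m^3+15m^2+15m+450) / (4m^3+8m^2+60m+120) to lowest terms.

(−m^2+m+30)/(4m+8)

By polynomial division,
  −m^4+m^3+15m^2+15m+450 = (−(1/4)m+3/4)(4m^3+8m^2+60m+120) + (24m^2+360)
  4m^3+8m^2+60m+120 = ((1/6)m+1/3)(24m^2+360) + (0)
Last nonzero remainder: 24m^2+360. Dividing through by 24 gives the monic gcd m^2+15.
Cancel m^2+15 from numerator and denominator to get the reduced form.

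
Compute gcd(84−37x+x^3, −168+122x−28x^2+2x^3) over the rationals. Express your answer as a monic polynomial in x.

12−7x+x^2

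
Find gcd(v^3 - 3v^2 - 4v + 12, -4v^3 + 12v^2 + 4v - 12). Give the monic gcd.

v - 3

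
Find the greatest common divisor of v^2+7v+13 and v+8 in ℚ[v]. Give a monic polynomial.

1

Apply the Euclidean algorithm:
  v^2+7v+13 = (v-1)(v+8) + (21)
  v+8 = ((1/21)v+8/21)(21) + (0)
The last nonzero remainder is the constant 21, so the polynomials are coprime and gcd = 1.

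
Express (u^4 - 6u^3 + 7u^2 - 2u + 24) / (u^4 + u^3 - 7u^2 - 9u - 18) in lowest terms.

Apply the Euclidean algorithm:
  u^4 - 6u^3 + 7u^2 - 2u + 24 = (u^4 + u^3 - 7u^2 - 9u - 18) + (-7u^3 + 14u^2 + 7u + 42)
  u^4 + u^3 - 7u^2 - 9u - 18 = (-(1/7)u - 3/7)(-7u^3 + 14u^2 + 7u + 42) + (0)
Last nonzero remainder: -7u^3 + 14u^2 + 7u + 42. Dividing through by -7 gives the monic gcd u^3 - 2u^2 - u - 6.
Cancel u^3 - 2u^2 - u - 6 from numerator and denominator to get the reduced form.

(u - 4)/(u + 3)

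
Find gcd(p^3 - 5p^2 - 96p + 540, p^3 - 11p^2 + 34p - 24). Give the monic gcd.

Repeated division with remainder:
  p^3 - 5p^2 - 96p + 540 = (p^3 - 11p^2 + 34p - 24) + (6p^2 - 130p + 564)
  p^3 - 11p^2 + 34p - 24 = ((1/6)p + 16/9)(6p^2 - 130p + 564) + ((1540/9)p - 3080/3)
  6p^2 - 130p + 564 = ((27/770)p - 423/770)((1540/9)p - 3080/3) + (0)
Last nonzero remainder: (1540/9)p - 3080/3. Dividing through by 1540/9 gives the monic gcd p - 6.

p - 6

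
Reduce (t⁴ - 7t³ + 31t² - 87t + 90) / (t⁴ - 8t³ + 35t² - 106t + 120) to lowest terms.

(t - 3)/(t - 4)

By polynomial division,
  t⁴ - 7t³ + 31t² - 87t + 90 = (t⁴ - 8t³ + 35t² - 106t + 120) + (t³ - 4t² + 19t - 30)
  t⁴ - 8t³ + 35t² - 106t + 120 = (t - 4)(t³ - 4t² + 19t - 30) + (0)
The last nonzero remainder t³ - 4t² + 19t - 30 is already monic.
Cancel t³ - 4t² + 19t - 30 from numerator and denominator to get the reduced form.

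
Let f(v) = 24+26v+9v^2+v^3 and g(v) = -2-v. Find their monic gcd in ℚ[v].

2+v

By polynomial division,
  v^3+9v^2+26v+24 = (-v^2-7v-12)(-v-2) + (0)
Last nonzero remainder: -v-2. Dividing through by -1 gives the monic gcd v+2.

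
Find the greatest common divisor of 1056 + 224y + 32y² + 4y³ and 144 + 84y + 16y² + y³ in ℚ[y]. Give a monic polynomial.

6 + y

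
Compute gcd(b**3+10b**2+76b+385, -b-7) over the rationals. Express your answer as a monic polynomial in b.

b+7

Repeated division with remainder:
  b**3+10b**2+76b+385 = (-b**2-3b-55)(-b-7) + (0)
Last nonzero remainder: -b-7. Dividing through by -1 gives the monic gcd b+7.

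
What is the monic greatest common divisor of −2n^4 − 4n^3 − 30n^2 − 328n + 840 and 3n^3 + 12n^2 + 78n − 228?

n − 2

Repeated division with remainder:
  −2n^4 − 4n^3 − 30n^2 − 328n + 840 = (−(2/3)n + 4/3)(3n^3 + 12n^2 + 78n − 228) + (6n^2 − 584n + 1144)
  3n^3 + 12n^2 + 78n − 228 = ((1/2)n + 152/3)(6n^2 − 584n + 1144) + ((87286/3)n − 174572/3)
  6n^2 − 584n + 1144 = ((9/43643)n − 858/43643)((87286/3)n − 174572/3) + (0)
Last nonzero remainder: (87286/3)n − 174572/3. Dividing through by 87286/3 gives the monic gcd n − 2.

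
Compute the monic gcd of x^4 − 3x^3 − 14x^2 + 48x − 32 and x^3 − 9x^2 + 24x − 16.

x^2 − 5x + 4

Euclidean algorithm in ℚ[x]:
  x^4 − 3x^3 − 14x^2 + 48x − 32 = (x + 6)(x^3 − 9x^2 + 24x − 16) + (16x^2 − 80x + 64)
  x^3 − 9x^2 + 24x − 16 = ((1/16)x − 1/4)(16x^2 − 80x + 64) + (0)
Last nonzero remainder: 16x^2 − 80x + 64. Dividing through by 16 gives the monic gcd x^2 − 5x + 4.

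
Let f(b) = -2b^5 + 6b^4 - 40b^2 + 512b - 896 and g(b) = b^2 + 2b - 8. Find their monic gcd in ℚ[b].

Apply the Euclidean algorithm:
  -2b^5 + 6b^4 - 40b^2 + 512b - 896 = (-2b^3 + 10b^2 - 36b + 112)(b^2 + 2b - 8) + (0)
The last nonzero remainder b^2 + 2b - 8 is already monic.

b^2 + 2b - 8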